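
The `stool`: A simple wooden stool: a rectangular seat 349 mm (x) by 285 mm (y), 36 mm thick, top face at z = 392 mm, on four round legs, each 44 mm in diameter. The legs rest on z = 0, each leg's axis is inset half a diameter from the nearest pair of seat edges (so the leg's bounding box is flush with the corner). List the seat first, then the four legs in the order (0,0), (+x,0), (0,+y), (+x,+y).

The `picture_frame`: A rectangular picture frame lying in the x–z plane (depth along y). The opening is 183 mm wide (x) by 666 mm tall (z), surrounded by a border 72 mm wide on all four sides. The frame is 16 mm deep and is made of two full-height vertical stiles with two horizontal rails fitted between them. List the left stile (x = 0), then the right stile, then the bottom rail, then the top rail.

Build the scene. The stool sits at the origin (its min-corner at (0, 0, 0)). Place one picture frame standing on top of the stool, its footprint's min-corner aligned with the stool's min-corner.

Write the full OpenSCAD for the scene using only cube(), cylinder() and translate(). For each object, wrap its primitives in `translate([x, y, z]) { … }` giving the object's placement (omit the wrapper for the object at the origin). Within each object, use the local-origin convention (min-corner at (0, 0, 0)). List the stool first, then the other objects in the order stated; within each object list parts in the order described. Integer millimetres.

translate([0, 0, 356]) cube([349, 285, 36]);
translate([22, 22, 0]) cylinder(h = 356, r = 22);
translate([327, 22, 0]) cylinder(h = 356, r = 22);
translate([22, 263, 0]) cylinder(h = 356, r = 22);
translate([327, 263, 0]) cylinder(h = 356, r = 22);
translate([0, 0, 392]) {
  cube([72, 16, 810]);
  translate([255, 0, 0]) cube([72, 16, 810]);
  translate([72, 0, 0]) cube([183, 16, 72]);
  translate([72, 0, 738]) cube([183, 16, 72]);
}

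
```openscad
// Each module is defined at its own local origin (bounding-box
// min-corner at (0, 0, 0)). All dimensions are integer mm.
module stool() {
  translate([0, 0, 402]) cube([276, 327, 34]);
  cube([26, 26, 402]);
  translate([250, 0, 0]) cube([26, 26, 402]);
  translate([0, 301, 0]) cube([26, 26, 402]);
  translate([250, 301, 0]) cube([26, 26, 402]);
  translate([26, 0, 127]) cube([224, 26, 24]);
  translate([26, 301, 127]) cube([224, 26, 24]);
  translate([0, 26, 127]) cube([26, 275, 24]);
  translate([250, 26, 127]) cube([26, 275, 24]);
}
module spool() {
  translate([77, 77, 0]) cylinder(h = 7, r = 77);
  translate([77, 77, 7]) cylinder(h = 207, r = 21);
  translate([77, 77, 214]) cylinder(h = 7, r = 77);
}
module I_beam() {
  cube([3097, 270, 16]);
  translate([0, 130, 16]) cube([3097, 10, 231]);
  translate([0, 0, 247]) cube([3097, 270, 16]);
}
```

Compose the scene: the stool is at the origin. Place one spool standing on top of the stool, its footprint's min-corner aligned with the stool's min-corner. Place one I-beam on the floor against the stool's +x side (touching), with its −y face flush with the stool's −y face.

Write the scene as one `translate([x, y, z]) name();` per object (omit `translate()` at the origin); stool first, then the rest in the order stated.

stool();
translate([0, 0, 436]) spool();
translate([276, 0, 0]) I_beam();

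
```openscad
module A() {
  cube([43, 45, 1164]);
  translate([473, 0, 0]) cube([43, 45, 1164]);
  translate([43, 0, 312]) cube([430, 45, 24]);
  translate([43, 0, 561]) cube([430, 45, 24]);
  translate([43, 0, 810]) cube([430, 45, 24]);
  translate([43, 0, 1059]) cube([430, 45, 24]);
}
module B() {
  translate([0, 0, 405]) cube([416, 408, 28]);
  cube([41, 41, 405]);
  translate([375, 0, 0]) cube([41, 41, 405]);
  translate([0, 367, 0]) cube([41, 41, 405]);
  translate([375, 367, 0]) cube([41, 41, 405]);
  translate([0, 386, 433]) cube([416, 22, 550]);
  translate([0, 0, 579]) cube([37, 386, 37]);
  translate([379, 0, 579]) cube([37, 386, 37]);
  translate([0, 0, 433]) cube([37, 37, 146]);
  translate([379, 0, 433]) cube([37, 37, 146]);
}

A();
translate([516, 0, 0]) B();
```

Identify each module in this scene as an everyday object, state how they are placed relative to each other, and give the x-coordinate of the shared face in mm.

A is a ladder. B is a chair. The chair is against the ladder's +x side, with their −y faces flush. The x-coordinate of the shared face is 516 mm.

The ladder's +x face and the chair's −x face are both at x = 516 mm.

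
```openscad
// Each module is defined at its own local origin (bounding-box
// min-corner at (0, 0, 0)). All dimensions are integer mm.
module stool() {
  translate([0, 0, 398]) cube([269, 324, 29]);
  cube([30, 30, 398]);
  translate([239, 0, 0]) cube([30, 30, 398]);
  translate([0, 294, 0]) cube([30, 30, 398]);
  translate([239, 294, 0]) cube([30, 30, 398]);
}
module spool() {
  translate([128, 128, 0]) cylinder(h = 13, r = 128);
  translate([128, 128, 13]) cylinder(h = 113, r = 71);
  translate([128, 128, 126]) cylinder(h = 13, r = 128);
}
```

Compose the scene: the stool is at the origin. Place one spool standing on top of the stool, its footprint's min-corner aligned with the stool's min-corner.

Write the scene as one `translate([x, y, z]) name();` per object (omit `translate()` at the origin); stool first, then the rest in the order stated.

stool();
translate([0, 0, 427]) spool();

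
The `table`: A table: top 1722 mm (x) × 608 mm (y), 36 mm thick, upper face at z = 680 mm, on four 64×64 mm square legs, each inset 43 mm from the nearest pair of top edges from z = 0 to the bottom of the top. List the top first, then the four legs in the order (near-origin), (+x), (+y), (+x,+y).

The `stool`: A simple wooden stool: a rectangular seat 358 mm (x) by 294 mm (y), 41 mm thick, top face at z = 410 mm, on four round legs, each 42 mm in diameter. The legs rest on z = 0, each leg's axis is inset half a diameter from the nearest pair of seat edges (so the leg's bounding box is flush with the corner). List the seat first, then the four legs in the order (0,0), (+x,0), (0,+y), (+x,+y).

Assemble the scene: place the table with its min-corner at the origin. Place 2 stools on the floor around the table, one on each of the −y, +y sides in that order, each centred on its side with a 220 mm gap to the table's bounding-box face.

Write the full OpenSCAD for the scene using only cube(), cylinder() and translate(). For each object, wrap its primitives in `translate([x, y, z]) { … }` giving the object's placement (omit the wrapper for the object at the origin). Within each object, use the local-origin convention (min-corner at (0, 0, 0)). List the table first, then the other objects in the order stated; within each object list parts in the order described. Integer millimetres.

translate([0, 0, 644]) cube([1722, 608, 36]);
translate([43, 43, 0]) cube([64, 64, 644]);
translate([1615, 43, 0]) cube([64, 64, 644]);
translate([43, 501, 0]) cube([64, 64, 644]);
translate([1615, 501, 0]) cube([64, 64, 644]);
translate([682, -514, 0]) {
  translate([0, 0, 369]) cube([358, 294, 41]);
  translate([21, 21, 0]) cylinder(h = 369, r = 21);
  translate([337, 21, 0]) cylinder(h = 369, r = 21);
  translate([21, 273, 0]) cylinder(h = 369, r = 21);
  translate([337, 273, 0]) cylinder(h = 369, r = 21);
}
translate([682, 828, 0]) {
  translate([0, 0, 369]) cube([358, 294, 41]);
  translate([21, 21, 0]) cylinder(h = 369, r = 21);
  translate([337, 21, 0]) cylinder(h = 369, r = 21);
  translate([21, 273, 0]) cylinder(h = 369, r = 21);
  translate([337, 273, 0]) cylinder(h = 369, r = 21);
}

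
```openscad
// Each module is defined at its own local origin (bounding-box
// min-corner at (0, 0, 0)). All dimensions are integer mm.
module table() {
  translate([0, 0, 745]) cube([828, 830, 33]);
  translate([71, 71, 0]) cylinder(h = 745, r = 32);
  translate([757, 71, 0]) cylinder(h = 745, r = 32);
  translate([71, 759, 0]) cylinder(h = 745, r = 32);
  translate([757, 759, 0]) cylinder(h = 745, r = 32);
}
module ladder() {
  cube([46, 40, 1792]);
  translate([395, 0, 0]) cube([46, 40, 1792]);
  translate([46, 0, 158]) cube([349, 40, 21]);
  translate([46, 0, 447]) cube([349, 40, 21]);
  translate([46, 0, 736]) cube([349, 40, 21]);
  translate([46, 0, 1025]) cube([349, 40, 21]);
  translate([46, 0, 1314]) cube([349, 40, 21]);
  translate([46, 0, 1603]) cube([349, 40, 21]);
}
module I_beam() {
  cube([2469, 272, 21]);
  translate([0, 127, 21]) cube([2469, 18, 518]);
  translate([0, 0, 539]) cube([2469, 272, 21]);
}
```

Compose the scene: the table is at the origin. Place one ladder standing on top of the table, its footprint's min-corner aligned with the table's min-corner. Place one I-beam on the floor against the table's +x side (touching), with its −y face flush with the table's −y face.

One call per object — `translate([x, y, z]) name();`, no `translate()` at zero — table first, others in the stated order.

table();
translate([0, 0, 778]) ladder();
translate([828, 0, 0]) I_beam();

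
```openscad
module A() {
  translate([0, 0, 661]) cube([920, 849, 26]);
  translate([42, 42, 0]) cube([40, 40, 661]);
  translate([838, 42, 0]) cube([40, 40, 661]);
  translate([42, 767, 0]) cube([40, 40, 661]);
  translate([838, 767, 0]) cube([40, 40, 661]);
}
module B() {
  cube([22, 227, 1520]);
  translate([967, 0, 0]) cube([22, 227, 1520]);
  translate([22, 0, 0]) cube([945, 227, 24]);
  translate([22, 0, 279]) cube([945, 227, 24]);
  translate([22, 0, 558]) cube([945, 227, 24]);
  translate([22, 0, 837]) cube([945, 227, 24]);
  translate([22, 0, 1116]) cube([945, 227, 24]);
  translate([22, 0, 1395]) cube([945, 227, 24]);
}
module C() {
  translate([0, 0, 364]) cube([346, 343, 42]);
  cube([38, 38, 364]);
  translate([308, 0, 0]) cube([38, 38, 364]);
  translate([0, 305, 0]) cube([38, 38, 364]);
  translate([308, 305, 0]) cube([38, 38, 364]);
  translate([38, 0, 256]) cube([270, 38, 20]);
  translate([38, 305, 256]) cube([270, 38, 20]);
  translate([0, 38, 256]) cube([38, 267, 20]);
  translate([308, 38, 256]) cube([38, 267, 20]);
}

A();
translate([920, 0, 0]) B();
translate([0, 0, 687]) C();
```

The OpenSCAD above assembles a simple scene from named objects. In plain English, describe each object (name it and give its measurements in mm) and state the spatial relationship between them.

A is a rectangular dining table. The top is 920×849×26 mm with its upper surface at z = 687 mm. It stands on four 40×40 mm square legs, each inset 42 mm from the nearest pair of top edges, running from the floor to the underside of the top.

B is an open bookshelf. Two side panels, each 22 mm thick, 227 mm deep and 1520 mm tall, stand 989 mm apart (outside-to-outside). Between them sit 6 shelves, each 24 mm thick and 227 mm deep, spanning the full gap between the sides. The bottom shelf rests on the floor (its underside at z = 0) and the clear gap between one shelf's top and the next shelf's underside is 255 mm.

C is a simple wooden stool: a rectangular seat 346 mm (x) by 343 mm (y), 42 mm thick, top face at z = 406 mm, on four square legs, each 38×38 mm in cross-section. The legs rest on z = 0, each flush with a corner of the seat. Four stretchers, 38 mm wide and 20 mm tall, connect adjacent legs with their undersides at z = 256 mm, each running between the inner faces of the legs it joins and aligned with the legs' outer faces on the other axis.

The bookshelf is against the table's +x side, with their −y faces flush. The stool is on top of the table.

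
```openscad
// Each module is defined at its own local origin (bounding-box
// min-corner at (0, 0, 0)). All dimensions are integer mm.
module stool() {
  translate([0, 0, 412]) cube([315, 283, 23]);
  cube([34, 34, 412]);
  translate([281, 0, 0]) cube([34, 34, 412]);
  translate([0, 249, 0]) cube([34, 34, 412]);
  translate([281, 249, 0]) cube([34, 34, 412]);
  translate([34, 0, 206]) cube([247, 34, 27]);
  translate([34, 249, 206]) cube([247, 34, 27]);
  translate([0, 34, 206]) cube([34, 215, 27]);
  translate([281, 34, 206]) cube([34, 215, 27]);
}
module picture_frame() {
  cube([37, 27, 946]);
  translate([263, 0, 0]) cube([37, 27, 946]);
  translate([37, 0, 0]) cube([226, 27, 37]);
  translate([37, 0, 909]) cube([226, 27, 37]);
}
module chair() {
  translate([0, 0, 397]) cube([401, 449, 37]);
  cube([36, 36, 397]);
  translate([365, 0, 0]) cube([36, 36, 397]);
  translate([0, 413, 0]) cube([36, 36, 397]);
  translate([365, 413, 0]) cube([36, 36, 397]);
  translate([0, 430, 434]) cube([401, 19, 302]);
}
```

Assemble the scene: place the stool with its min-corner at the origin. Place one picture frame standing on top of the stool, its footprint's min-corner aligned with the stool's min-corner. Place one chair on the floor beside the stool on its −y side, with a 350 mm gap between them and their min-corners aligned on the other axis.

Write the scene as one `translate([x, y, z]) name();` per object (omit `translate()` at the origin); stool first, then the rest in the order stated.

stool();
translate([0, 0, 435]) picture_frame();
translate([0, -799, 0]) chair();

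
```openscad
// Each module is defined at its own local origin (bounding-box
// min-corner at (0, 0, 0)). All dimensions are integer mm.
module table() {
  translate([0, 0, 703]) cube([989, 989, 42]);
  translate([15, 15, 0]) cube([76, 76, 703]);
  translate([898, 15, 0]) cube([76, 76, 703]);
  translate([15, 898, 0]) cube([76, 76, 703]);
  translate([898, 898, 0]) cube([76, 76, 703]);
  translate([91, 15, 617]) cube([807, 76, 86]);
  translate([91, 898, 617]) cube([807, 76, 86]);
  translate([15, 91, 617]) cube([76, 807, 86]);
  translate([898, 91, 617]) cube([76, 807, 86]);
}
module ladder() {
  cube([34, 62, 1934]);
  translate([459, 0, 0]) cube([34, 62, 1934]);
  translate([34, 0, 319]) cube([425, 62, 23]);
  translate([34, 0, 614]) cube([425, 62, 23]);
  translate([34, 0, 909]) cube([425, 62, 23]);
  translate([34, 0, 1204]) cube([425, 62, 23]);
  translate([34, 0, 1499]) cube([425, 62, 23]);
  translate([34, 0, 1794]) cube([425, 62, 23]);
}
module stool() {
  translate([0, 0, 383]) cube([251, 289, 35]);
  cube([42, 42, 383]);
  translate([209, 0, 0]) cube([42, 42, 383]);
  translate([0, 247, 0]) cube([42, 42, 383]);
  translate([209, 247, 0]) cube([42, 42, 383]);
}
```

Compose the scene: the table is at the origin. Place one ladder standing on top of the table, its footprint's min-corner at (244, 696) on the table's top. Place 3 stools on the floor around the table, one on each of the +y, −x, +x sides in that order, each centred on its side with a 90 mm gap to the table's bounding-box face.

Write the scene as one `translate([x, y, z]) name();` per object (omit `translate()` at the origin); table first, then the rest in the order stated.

table();
translate([244, 696, 745]) ladder();
translate([369, 1079, 0]) stool();
translate([-341, 350, 0]) stool();
translate([1079, 350, 0]) stool();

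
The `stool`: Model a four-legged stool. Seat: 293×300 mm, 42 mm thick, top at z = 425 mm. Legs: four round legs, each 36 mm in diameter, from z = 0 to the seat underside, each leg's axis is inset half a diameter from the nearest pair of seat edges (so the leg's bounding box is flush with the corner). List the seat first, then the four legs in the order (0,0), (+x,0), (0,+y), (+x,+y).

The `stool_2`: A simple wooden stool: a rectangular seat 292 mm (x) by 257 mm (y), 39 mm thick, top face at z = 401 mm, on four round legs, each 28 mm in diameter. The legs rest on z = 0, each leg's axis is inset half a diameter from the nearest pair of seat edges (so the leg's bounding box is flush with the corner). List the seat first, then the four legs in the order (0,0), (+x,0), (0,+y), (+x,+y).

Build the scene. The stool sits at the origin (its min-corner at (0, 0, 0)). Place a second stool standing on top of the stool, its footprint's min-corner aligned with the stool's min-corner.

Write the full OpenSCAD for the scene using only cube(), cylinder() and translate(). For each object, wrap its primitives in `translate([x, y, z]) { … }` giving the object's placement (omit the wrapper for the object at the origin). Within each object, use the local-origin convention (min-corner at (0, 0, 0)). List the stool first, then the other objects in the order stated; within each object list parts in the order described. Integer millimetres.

translate([0, 0, 383]) cube([293, 300, 42]);
translate([18, 18, 0]) cylinder(h = 383, r = 18);
translate([275, 18, 0]) cylinder(h = 383, r = 18);
translate([18, 282, 0]) cylinder(h = 383, r = 18);
translate([275, 282, 0]) cylinder(h = 383, r = 18);
translate([0, 0, 425]) {
  translate([0, 0, 362]) cube([292, 257, 39]);
  translate([14, 14, 0]) cylinder(h = 362, r = 14);
  translate([278, 14, 0]) cylinder(h = 362, r = 14);
  translate([14, 243, 0]) cylinder(h = 362, r = 14);
  translate([278, 243, 0]) cylinder(h = 362, r = 14);
}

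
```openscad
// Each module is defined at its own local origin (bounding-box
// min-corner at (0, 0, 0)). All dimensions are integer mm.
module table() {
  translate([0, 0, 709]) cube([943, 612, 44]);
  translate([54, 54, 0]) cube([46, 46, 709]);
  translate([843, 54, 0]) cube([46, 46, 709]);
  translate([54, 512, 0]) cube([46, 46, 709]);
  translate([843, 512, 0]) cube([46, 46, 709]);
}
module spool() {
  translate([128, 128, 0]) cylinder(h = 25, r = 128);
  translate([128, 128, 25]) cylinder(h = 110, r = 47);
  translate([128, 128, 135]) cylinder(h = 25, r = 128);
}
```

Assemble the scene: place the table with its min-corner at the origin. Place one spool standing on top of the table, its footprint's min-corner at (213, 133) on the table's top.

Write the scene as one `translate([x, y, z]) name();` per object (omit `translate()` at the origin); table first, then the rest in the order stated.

table();
translate([213, 133, 753]) spool();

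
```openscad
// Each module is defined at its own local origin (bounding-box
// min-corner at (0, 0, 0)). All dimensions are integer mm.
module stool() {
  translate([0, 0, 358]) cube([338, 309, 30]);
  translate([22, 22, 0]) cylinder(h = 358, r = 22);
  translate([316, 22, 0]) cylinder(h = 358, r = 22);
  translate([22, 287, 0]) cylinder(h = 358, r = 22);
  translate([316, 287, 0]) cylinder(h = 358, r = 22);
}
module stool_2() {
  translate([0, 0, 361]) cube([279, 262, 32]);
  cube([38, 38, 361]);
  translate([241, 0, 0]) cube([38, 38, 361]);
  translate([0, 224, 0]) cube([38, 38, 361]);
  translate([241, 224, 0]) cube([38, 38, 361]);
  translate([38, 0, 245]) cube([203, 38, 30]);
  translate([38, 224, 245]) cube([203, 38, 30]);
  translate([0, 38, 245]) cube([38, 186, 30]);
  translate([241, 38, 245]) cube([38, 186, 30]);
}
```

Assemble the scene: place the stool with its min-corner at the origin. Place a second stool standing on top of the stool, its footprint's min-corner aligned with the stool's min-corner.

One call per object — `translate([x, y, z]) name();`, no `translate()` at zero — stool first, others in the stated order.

stool();
translate([0, 0, 388]) stool_2();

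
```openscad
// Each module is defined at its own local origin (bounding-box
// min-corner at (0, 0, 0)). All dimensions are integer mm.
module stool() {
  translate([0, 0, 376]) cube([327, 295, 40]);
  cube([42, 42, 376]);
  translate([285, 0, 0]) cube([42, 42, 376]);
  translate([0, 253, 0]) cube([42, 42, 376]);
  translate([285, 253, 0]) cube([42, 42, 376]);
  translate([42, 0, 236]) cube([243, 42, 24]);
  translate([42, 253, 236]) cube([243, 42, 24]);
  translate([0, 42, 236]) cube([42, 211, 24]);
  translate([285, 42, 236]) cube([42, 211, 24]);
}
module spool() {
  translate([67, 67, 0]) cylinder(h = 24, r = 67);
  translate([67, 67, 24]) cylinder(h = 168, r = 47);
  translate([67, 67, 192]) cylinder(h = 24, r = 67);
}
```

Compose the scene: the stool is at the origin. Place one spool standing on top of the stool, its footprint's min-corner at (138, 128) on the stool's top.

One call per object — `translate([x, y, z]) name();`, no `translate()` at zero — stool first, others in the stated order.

stool();
translate([138, 128, 416]) spool();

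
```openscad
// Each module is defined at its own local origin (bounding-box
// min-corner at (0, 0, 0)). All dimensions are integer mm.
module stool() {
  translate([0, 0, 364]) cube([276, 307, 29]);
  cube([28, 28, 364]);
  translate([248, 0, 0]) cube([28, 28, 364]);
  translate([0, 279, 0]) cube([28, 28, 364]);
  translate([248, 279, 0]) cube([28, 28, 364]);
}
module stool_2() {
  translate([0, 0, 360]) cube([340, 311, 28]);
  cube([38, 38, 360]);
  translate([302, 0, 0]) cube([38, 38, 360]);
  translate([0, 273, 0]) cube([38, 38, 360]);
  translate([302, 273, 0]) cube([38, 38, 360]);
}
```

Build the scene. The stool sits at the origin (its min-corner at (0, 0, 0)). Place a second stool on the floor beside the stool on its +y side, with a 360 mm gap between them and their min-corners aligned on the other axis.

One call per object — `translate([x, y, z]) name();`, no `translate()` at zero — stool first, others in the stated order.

stool();
translate([0, 667, 0]) stool_2();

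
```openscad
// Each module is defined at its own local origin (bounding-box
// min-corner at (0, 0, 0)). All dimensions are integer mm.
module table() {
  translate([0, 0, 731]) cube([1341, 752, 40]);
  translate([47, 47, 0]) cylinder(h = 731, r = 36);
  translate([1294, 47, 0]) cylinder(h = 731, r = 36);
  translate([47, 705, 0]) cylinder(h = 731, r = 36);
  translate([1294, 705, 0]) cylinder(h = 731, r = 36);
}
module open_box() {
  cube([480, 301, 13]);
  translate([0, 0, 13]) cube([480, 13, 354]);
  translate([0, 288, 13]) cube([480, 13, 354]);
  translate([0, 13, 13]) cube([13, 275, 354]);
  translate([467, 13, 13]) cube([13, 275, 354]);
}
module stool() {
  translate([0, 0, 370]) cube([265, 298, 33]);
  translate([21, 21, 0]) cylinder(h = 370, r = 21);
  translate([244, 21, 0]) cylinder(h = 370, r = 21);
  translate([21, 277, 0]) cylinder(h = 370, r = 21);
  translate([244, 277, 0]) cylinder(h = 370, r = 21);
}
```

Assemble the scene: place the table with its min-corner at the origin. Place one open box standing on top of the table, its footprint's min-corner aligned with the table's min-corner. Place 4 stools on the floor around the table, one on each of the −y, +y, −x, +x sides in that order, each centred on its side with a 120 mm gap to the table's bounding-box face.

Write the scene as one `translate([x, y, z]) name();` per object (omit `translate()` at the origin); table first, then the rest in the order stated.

table();
translate([0, 0, 771]) open_box();
translate([538, -418, 0]) stool();
translate([538, 872, 0]) stool();
translate([-385, 227, 0]) stool();
translate([1461, 227, 0]) stool();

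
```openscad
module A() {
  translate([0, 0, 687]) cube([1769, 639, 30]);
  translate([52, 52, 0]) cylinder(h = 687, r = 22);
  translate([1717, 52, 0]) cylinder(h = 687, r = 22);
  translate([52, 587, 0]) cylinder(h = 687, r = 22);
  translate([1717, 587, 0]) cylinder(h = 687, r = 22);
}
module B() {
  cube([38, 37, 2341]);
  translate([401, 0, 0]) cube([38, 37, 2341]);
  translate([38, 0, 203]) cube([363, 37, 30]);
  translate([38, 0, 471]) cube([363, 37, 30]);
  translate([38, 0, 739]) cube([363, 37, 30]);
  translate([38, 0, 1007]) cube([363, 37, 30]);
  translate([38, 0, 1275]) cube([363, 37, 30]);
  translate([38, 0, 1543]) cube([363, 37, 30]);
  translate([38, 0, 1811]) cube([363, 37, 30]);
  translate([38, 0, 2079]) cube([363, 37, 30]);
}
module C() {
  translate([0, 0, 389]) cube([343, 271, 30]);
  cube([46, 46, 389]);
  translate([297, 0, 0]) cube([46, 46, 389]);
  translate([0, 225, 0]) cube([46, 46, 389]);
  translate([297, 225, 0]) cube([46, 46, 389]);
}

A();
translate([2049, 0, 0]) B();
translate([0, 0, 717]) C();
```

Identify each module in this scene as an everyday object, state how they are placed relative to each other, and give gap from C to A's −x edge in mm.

A is a table. B is a ladder. C is a stool. The ladder is on the floor beside the table on its +x side. The stool is on top of the table. The gap from the stool to the table's −x edge is 0 mm.

The stool's min-x is at 0; the table's min-x is 0; gap = 0 mm.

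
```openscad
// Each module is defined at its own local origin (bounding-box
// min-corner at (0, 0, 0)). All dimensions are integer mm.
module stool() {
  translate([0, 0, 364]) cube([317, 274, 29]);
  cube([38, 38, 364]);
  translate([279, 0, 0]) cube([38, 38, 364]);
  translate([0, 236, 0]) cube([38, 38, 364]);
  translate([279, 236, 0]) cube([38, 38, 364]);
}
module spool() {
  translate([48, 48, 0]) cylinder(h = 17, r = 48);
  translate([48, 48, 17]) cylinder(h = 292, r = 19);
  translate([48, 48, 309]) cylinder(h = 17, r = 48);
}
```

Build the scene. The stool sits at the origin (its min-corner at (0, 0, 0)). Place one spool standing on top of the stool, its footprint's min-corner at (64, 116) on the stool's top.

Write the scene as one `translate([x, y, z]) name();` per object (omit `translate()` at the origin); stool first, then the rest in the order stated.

stool();
translate([64, 116, 393]) spool();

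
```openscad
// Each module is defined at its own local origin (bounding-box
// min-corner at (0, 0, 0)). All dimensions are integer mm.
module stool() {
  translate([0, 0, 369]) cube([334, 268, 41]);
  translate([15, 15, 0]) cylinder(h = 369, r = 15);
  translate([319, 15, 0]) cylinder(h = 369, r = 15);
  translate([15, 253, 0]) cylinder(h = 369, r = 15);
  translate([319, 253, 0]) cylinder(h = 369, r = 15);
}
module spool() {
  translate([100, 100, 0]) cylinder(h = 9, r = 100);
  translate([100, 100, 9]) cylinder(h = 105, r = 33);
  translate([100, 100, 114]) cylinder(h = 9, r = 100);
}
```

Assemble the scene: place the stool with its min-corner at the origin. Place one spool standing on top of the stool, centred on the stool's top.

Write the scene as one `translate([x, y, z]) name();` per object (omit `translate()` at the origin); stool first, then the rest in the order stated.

stool();
translate([67, 34, 410]) spool();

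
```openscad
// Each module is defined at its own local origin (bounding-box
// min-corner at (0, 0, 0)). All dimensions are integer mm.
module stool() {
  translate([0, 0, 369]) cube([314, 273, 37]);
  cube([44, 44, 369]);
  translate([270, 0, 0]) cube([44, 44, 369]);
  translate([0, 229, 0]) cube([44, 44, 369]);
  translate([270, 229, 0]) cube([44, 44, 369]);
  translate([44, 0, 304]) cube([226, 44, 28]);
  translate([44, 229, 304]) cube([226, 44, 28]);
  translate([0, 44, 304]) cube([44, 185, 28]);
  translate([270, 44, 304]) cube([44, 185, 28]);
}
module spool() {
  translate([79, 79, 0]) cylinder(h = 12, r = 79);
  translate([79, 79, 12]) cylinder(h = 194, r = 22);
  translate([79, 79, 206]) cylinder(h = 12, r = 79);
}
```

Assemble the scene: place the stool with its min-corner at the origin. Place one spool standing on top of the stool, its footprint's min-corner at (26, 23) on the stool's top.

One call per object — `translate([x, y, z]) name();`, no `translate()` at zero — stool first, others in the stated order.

stool();
translate([26, 23, 406]) spool();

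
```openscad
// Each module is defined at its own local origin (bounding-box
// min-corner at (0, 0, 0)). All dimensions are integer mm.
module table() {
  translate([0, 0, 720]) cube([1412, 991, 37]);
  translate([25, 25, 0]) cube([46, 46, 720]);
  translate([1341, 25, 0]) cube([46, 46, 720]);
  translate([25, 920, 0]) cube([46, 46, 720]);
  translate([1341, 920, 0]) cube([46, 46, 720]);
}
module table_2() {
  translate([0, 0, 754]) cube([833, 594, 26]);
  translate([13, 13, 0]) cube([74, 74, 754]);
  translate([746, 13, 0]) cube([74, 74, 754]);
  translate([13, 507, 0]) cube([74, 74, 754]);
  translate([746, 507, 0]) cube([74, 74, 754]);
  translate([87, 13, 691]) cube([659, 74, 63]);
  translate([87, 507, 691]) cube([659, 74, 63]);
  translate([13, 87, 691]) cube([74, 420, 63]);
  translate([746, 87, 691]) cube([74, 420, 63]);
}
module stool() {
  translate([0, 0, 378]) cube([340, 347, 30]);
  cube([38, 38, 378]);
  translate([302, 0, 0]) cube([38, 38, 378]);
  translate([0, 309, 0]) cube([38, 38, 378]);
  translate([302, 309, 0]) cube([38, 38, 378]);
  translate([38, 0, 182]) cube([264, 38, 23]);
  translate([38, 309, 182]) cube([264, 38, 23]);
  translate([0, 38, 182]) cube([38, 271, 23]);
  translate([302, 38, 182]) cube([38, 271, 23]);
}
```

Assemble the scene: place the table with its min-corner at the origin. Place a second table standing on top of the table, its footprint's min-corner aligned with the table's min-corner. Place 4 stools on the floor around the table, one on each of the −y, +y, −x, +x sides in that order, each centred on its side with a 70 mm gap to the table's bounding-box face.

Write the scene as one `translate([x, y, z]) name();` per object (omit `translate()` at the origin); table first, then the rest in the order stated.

table();
translate([0, 0, 757]) table_2();
translate([536, -417, 0]) stool();
translate([536, 1061, 0]) stool();
translate([-410, 322, 0]) stool();
translate([1482, 322, 0]) stool();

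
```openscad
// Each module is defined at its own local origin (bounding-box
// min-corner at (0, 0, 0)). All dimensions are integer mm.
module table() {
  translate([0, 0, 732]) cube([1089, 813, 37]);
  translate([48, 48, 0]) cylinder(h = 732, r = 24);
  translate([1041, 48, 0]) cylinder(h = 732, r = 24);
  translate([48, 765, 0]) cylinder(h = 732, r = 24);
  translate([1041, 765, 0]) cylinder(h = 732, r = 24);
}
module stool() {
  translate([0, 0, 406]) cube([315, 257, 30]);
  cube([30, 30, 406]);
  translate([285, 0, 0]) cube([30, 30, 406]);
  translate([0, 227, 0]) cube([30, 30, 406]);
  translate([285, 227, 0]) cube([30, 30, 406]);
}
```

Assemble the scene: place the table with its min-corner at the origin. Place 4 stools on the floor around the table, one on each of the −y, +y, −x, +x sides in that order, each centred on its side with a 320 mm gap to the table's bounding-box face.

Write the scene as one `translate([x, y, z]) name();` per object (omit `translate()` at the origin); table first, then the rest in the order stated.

table();
translate([387, -577, 0]) stool();
translate([387, 1133, 0]) stool();
translate([-635, 278, 0]) stool();
translate([1409, 278, 0]) stool();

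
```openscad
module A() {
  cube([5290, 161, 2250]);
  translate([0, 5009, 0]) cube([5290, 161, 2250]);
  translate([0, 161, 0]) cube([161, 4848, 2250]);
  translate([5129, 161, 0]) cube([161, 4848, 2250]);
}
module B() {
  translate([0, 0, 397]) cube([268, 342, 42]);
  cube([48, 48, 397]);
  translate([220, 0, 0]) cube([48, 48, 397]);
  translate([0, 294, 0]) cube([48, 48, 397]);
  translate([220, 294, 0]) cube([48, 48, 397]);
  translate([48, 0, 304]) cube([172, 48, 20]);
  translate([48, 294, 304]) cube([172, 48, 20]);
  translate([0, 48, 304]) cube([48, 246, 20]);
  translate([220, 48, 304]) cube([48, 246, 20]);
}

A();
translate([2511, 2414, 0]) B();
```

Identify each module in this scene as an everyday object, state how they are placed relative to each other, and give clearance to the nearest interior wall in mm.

A is a house frame. B is a stool. The stool sits inside the house frame, centred. The clearance to the nearest interior wall is 2253 mm.

Clearances: x = 2350, y = 2253; minimum 2253 mm.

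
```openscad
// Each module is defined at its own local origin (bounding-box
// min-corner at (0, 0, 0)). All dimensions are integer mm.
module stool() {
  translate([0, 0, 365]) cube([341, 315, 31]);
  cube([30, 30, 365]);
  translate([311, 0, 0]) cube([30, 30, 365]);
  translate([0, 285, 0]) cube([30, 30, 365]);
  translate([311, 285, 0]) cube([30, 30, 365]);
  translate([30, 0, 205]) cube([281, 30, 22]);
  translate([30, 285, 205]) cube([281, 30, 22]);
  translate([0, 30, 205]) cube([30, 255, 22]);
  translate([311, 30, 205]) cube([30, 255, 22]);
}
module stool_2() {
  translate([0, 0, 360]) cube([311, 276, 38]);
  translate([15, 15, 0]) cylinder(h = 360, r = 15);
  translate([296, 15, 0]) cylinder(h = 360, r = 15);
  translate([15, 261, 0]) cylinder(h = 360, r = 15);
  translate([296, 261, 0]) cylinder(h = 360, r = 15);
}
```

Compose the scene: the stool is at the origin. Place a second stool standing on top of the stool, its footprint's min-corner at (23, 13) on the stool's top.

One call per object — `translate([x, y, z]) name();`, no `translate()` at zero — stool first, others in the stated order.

stool();
translate([23, 13, 396]) stool_2();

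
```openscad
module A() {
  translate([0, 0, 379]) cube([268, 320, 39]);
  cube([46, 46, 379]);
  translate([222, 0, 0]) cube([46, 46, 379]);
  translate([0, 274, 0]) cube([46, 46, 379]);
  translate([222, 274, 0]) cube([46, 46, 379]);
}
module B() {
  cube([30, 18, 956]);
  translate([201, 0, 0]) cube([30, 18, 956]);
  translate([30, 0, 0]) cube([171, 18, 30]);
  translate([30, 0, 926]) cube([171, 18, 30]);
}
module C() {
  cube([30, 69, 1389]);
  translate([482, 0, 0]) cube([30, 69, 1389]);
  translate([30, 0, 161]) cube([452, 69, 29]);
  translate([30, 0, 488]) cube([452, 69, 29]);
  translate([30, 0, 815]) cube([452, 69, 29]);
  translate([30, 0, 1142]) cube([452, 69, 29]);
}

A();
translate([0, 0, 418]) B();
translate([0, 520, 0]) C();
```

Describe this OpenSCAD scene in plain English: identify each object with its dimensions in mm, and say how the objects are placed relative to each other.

A is a four-legged stool. The seat is a 268×320×39 mm slab whose top surface is at z = 418 mm; four square legs, each 46×46 mm in cross-section, run from the floor (z = 0) to the underside of the seat, each flush with a corner of the seat.

B is a picture frame with a 171×896 mm rectangular opening (x by z) and a uniform 30 mm border on every side. Frame depth is 18 mm along y. It is built from two vertical stiles running the full outside height and two horizontal rails spanning the gap between the stiles.

C is a wooden ladder with two side rails of 30×69 mm section and 1389 mm height, set 512 mm apart overall. Between them run 4 rectangular rungs (69 mm deep, 29 mm thick), front faces flush with the rails' −y face. The bottom of the first rung is 161 mm above the floor and each subsequent rung is 327 mm higher than the one below.

The picture frame is on top of the stool. The ladder is on the floor beside the stool on its +y side.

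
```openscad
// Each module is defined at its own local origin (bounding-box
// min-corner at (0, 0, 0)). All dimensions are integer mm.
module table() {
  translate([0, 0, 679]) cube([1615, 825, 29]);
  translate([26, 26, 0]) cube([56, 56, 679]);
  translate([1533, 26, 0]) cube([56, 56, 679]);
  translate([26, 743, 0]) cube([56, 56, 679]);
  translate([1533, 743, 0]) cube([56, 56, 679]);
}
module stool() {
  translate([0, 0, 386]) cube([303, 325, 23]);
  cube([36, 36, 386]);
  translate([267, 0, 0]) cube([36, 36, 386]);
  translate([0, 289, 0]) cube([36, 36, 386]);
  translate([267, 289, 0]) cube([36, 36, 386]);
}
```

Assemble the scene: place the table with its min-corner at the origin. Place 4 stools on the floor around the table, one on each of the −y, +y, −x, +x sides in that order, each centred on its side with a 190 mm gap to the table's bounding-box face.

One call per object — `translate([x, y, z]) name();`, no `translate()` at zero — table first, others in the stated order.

table();
translate([656, -515, 0]) stool();
translate([656, 1015, 0]) stool();
translate([-493, 250, 0]) stool();
translate([1805, 250, 0]) stool();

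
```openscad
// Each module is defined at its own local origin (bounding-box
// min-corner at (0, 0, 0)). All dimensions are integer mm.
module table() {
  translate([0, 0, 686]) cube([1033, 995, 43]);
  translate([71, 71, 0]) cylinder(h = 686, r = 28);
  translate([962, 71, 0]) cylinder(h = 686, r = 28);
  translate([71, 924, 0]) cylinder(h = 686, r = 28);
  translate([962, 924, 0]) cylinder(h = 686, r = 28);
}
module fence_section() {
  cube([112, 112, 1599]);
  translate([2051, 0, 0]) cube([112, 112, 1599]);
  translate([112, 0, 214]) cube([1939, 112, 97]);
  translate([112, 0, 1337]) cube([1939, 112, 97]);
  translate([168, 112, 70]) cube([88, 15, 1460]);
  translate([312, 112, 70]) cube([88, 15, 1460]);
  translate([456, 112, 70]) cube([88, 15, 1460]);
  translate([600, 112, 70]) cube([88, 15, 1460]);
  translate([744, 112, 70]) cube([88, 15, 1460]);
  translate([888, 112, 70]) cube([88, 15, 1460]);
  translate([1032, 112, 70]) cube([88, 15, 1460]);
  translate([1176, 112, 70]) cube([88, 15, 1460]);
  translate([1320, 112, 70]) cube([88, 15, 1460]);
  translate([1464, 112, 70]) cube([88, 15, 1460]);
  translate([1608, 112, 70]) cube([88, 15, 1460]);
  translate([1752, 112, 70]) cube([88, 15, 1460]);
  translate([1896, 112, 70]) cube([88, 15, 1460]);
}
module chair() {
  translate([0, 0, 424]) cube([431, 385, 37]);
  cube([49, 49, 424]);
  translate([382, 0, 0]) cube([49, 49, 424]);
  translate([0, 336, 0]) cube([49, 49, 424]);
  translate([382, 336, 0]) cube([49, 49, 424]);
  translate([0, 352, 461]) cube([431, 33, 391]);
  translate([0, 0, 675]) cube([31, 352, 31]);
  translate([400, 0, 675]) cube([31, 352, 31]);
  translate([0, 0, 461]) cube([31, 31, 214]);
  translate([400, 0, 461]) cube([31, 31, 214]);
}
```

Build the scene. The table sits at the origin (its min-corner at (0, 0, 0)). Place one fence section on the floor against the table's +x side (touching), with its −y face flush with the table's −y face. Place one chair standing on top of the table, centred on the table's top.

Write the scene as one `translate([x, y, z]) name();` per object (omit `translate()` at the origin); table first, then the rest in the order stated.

table();
translate([1033, 0, 0]) fence_section();
translate([301, 305, 729]) chair();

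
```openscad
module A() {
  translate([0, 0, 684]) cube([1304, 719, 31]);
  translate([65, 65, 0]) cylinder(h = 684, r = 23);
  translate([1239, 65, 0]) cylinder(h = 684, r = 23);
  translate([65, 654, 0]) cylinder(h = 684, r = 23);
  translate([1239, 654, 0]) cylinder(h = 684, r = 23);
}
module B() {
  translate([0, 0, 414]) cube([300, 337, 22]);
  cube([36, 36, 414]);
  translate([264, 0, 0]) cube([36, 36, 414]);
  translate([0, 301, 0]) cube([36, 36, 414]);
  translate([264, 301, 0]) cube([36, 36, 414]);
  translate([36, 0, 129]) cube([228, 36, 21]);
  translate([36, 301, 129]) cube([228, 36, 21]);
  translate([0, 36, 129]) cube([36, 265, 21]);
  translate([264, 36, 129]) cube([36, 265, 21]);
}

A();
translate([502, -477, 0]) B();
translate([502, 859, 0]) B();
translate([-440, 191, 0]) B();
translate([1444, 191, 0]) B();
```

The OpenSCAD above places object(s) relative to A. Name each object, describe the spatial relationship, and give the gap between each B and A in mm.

A is a table. B is a stool. Four stools sit around the table at the −y, +y, −x, +x sides. The gap between each stool and the table is 140 mm.

Each stool's nearest face is 140 mm from the table's bounding box.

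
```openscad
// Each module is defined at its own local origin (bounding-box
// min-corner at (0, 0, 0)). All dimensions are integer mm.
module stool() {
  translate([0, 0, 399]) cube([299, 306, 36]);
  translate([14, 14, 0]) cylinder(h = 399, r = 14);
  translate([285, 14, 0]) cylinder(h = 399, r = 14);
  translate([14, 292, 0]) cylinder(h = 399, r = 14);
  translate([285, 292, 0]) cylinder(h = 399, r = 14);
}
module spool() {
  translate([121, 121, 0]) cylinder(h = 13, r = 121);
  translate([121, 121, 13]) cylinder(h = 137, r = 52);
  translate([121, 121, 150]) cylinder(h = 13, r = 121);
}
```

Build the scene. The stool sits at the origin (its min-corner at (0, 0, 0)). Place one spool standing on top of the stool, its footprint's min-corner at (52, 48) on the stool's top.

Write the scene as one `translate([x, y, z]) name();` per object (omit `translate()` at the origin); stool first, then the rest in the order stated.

stool();
translate([52, 48, 435]) spool();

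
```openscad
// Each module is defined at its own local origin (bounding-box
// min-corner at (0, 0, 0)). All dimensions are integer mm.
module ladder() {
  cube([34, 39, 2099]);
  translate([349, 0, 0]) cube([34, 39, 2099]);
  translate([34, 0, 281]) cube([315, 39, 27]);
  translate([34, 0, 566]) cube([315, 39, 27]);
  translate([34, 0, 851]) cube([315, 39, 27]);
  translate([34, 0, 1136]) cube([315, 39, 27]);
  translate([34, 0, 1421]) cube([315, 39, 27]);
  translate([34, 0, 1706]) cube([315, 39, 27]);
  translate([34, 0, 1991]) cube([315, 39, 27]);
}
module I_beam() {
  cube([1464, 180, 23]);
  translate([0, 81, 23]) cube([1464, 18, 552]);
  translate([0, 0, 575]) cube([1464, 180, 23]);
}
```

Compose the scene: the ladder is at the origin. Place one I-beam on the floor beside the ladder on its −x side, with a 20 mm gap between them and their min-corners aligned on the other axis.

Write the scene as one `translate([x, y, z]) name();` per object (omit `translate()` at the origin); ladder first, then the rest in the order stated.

ladder();
translate([-1484, 0, 0]) I_beam();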